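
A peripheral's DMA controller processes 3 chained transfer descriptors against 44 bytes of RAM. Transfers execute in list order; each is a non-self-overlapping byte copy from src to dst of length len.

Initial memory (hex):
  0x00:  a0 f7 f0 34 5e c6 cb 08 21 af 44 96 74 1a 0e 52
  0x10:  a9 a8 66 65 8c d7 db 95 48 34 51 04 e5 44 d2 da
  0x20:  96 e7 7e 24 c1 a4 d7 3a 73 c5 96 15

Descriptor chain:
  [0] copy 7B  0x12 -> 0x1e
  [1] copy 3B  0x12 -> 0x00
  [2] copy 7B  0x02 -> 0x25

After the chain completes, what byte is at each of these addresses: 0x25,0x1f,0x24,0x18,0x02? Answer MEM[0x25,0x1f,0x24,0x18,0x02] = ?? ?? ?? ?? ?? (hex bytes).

[0] 0x12->0x1e len=7 : 66 65 8c d7 db 95 48
[1] 0x12->0x00 len=3 : 66 65 8c
[2] 0x02->0x25 len=7 : 8c 34 5e c6 cb 08 21
query mem[0x25]=0x8c, mem[0x1f]=0x65, mem[0x24]=0x48, mem[0x18]=0x48, mem[0x02]=0x8c

MEM[0x25,0x1f,0x24,0x18,0x02] = 8c 65 48 48 8c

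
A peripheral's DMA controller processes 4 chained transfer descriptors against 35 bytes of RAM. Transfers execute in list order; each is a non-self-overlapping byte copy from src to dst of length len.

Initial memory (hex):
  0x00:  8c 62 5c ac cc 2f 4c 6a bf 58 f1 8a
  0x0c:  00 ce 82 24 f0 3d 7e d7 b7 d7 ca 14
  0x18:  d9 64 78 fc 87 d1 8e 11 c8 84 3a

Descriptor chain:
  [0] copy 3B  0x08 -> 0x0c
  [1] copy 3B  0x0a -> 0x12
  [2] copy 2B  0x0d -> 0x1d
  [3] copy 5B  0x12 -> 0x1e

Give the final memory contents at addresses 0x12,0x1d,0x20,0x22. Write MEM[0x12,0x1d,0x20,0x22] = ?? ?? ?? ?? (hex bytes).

MEM[0x12,0x1d,0x20,0x22] = f1 58 bf ca

D0: mem[0x0c..0x0e] <- [bf 58 f1]
D1: mem[0x12..0x14] <- [f1 8a bf]
D2: mem[0x1d..0x1e] <- [58 f1]
D3: mem[0x1e..0x22] <- [f1 8a bf d7 ca]
query mem[0x12]=0xf1, mem[0x1d]=0x58, mem[0x20]=0xbf, mem[0x22]=0xca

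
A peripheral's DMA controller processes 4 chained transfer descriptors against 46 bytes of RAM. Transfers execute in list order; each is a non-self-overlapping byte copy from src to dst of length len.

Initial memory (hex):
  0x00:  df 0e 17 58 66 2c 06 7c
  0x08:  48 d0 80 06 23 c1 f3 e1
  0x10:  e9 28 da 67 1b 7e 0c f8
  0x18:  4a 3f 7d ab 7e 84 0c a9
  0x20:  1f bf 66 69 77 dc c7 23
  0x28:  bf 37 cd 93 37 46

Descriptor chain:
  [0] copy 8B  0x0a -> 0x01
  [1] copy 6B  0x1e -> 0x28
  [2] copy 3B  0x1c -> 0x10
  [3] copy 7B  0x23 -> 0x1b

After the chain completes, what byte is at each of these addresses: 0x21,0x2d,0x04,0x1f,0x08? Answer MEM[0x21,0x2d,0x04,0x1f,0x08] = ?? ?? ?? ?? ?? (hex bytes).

MEM[0x21,0x2d,0x04,0x1f,0x08] = a9 69 c1 23 28

  after D0: wrote 8B at 0x01 = 800623c1f3e1e928
  after D1: wrote 6B at 0x28 = 0ca91fbf6669
  after D2: wrote 3B at 0x10 = 7e840c
  after D3: wrote 7B at 0x1b = 6977dcc7230ca9
query mem[0x21]=0xa9, mem[0x2d]=0x69, mem[0x04]=0xc1, mem[0x1f]=0x23, mem[0x08]=0x28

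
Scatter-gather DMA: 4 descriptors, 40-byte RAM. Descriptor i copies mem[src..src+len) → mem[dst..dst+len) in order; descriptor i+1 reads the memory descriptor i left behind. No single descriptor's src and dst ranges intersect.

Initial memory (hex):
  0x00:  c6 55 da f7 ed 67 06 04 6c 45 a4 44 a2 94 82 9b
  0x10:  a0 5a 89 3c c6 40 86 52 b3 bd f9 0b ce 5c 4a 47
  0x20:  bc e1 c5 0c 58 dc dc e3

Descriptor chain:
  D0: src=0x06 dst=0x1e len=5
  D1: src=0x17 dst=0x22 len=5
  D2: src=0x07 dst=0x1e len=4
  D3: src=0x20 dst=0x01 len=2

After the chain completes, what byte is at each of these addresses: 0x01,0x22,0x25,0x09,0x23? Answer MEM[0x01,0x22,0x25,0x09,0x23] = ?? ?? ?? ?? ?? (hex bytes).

D0: mem[0x1e..0x22] <- [06 04 6c 45 a4]
D1: mem[0x22..0x26] <- [52 b3 bd f9 0b]
D2: mem[0x1e..0x21] <- [04 6c 45 a4]
D3: mem[0x01..0x02] <- [45 a4]
query mem[0x01]=0x45, mem[0x22]=0x52, mem[0x25]=0xf9, mem[0x09]=0x45, mem[0x23]=0xb3

MEM[0x01,0x22,0x25,0x09,0x23] = 45 52 f9 45 b3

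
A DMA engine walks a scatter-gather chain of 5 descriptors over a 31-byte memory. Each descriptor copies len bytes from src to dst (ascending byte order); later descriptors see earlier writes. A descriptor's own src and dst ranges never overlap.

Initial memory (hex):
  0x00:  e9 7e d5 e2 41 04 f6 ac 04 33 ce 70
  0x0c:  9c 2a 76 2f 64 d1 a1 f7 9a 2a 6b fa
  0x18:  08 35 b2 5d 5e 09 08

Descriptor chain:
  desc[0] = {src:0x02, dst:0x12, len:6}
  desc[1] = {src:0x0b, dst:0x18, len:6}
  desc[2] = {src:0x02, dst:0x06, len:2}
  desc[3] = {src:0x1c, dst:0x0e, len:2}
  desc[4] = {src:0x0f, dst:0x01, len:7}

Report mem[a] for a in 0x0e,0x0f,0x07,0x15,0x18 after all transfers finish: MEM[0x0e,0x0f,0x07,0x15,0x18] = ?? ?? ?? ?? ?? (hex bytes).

D0: mem[0x12..0x17] <- [d5 e2 41 04 f6 ac]
D1: mem[0x18..0x1d] <- [70 9c 2a 76 2f 64]
D2: mem[0x06..0x07] <- [d5 e2]
D3: mem[0x0e..0x0f] <- [2f 64]
D4: mem[0x01..0x07] <- [64 64 d1 d5 e2 41 04]
query mem[0x0e]=0x2f, mem[0x0f]=0x64, mem[0x07]=0x04, mem[0x15]=0x04, mem[0x18]=0x70

MEM[0x0e,0x0f,0x07,0x15,0x18] = 2f 64 04 04 70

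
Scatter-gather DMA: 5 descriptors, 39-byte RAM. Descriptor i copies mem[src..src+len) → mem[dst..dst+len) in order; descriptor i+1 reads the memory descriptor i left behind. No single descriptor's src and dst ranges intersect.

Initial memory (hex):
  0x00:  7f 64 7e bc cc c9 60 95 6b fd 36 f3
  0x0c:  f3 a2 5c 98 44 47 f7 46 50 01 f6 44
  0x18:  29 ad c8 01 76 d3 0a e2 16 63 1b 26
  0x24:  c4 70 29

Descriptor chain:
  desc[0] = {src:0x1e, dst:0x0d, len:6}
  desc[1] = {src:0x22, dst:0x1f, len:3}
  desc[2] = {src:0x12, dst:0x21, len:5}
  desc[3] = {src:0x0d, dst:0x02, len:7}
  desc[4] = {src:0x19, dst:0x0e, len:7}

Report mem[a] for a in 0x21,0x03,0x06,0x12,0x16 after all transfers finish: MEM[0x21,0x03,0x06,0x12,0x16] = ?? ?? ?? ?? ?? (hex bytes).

MEM[0x21,0x03,0x06,0x12,0x16] = 26 e2 1b d3 f6

[0] 0x1e->0x0d len=6 : 0a e2 16 63 1b 26
[1] 0x22->0x1f len=3 : 1b 26 c4
[2] 0x12->0x21 len=5 : 26 46 50 01 f6
[3] 0x0d->0x02 len=7 : 0a e2 16 63 1b 26 46
[4] 0x19->0x0e len=7 : ad c8 01 76 d3 0a 1b
query mem[0x21]=0x26, mem[0x03]=0xe2, mem[0x06]=0x1b, mem[0x12]=0xd3, mem[0x16]=0xf6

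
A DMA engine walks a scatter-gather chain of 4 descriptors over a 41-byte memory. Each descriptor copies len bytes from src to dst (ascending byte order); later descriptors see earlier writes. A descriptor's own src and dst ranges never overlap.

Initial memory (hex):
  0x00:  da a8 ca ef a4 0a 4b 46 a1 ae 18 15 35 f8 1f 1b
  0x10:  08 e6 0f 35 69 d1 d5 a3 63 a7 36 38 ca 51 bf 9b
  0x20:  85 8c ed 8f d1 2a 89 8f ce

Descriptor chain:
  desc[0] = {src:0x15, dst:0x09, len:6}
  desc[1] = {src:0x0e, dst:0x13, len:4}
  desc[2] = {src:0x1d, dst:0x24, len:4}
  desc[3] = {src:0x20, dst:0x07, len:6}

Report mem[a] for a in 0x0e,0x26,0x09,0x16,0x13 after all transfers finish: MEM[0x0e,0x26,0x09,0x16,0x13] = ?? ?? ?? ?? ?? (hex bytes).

MEM[0x0e,0x26,0x09,0x16,0x13] = 36 9b ed e6 36

D0: mem[0x09..0x0e] <- [d1 d5 a3 63 a7 36]
D1: mem[0x13..0x16] <- [36 1b 08 e6]
D2: mem[0x24..0x27] <- [51 bf 9b 85]
D3: mem[0x07..0x0c] <- [85 8c ed 8f 51 bf]
query mem[0x0e]=0x36, mem[0x26]=0x9b, mem[0x09]=0xed, mem[0x16]=0xe6, mem[0x13]=0x36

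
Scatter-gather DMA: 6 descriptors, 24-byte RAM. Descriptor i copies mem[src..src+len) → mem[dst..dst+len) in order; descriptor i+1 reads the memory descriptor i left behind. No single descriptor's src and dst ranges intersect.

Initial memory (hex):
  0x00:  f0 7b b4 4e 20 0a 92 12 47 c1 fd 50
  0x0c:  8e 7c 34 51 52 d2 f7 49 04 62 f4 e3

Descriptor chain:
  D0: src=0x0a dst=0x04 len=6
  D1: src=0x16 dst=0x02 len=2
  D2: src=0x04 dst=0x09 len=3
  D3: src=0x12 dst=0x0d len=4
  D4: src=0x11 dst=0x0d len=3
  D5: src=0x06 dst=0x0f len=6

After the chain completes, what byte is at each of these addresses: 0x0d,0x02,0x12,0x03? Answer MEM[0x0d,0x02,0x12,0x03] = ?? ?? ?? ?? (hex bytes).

#0 dst[0x04+6] := {0xfd,0x50,0x8e,0x7c,0x34,0x51}
#1 dst[0x02+2] := {0xf4,0xe3}
#2 dst[0x09+3] := {0xfd,0x50,0x8e}
#3 dst[0x0d+4] := {0xf7,0x49,0x04,0x62}
#4 dst[0x0d+3] := {0xd2,0xf7,0x49}
#5 dst[0x0f+6] := {0x8e,0x7c,0x34,0xfd,0x50,0x8e}
query mem[0x0d]=0xd2, mem[0x02]=0xf4, mem[0x12]=0xfd, mem[0x03]=0xe3

MEM[0x0d,0x02,0x12,0x03] = d2 f4 fd e3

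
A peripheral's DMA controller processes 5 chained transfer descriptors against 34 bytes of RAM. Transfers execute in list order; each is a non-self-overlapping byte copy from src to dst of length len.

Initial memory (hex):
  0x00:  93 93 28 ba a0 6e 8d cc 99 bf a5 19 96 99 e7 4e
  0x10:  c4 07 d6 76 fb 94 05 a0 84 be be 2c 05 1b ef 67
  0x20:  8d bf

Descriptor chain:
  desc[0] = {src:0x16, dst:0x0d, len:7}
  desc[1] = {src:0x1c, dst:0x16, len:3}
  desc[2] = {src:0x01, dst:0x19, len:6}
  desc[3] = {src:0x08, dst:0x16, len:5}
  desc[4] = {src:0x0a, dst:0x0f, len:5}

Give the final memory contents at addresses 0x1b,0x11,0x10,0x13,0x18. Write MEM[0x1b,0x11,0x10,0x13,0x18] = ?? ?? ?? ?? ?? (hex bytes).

D0: mem[0x0d..0x13] <- [05 a0 84 be be 2c 05]
D1: mem[0x16..0x18] <- [05 1b ef]
D2: mem[0x19..0x1e] <- [93 28 ba a0 6e 8d]
D3: mem[0x16..0x1a] <- [99 bf a5 19 96]
D4: mem[0x0f..0x13] <- [a5 19 96 05 a0]
query mem[0x1b]=0xba, mem[0x11]=0x96, mem[0x10]=0x19, mem[0x13]=0xa0, mem[0x18]=0xa5

MEM[0x1b,0x11,0x10,0x13,0x18] = ba 96 19 a0 a5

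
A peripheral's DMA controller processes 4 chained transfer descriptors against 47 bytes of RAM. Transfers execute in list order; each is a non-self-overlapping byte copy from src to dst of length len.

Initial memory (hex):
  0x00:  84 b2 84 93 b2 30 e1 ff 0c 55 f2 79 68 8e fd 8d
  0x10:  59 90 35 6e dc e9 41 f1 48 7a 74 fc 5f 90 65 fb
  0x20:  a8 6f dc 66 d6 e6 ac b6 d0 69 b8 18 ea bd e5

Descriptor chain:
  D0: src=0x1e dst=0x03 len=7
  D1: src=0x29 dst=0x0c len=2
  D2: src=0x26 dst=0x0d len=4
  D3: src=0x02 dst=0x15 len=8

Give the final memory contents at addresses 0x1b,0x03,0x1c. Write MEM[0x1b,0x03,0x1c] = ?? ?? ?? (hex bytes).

  after D0: wrote 7B at 0x03 = 65fba86fdc66d6
  after D1: wrote 2B at 0x0c = 69b8
  after D2: wrote 4B at 0x0d = acb6d069
  after D3: wrote 8B at 0x15 = 8465fba86fdc66d6
query mem[0x1b]=0x66, mem[0x03]=0x65, mem[0x1c]=0xd6

MEM[0x1b,0x03,0x1c] = 66 65 d6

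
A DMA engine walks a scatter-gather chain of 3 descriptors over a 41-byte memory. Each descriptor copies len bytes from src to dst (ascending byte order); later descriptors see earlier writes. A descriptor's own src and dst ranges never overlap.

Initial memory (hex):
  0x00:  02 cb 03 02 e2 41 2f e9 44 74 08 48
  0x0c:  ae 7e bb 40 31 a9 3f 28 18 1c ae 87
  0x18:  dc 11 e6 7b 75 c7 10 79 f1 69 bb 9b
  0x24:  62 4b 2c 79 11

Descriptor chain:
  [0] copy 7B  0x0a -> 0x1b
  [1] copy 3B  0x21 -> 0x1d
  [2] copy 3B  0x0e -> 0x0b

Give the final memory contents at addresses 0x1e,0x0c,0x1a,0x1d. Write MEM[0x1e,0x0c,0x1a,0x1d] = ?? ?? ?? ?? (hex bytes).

[0] 0x0a->0x1b len=7 : 08 48 ae 7e bb 40 31
[1] 0x21->0x1d len=3 : 31 bb 9b
[2] 0x0e->0x0b len=3 : bb 40 31
query mem[0x1e]=0xbb, mem[0x0c]=0x40, mem[0x1a]=0xe6, mem[0x1d]=0x31

MEM[0x1e,0x0c,0x1a,0x1d] = bb 40 e6 31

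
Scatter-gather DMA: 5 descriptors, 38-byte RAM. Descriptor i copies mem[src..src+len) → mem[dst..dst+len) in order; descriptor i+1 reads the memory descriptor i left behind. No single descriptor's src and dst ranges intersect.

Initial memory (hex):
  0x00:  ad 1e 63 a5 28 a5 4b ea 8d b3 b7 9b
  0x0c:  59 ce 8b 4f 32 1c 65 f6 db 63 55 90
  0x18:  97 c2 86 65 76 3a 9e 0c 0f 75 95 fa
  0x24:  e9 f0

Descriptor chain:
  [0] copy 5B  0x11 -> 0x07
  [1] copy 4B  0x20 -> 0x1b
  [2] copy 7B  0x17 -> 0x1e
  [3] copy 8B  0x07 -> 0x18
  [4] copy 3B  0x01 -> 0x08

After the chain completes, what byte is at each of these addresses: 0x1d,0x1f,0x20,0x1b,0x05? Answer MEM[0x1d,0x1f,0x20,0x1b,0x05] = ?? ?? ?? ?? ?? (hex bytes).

D0: mem[0x07..0x0b] <- [1c 65 f6 db 63]
D1: mem[0x1b..0x1e] <- [0f 75 95 fa]
D2: mem[0x1e..0x24] <- [90 97 c2 86 0f 75 95]
D3: mem[0x18..0x1f] <- [1c 65 f6 db 63 59 ce 8b]
D4: mem[0x08..0x0a] <- [1e 63 a5]
query mem[0x1d]=0x59, mem[0x1f]=0x8b, mem[0x20]=0xc2, mem[0x1b]=0xdb, mem[0x05]=0xa5

MEM[0x1d,0x1f,0x20,0x1b,0x05] = 59 8b c2 db a5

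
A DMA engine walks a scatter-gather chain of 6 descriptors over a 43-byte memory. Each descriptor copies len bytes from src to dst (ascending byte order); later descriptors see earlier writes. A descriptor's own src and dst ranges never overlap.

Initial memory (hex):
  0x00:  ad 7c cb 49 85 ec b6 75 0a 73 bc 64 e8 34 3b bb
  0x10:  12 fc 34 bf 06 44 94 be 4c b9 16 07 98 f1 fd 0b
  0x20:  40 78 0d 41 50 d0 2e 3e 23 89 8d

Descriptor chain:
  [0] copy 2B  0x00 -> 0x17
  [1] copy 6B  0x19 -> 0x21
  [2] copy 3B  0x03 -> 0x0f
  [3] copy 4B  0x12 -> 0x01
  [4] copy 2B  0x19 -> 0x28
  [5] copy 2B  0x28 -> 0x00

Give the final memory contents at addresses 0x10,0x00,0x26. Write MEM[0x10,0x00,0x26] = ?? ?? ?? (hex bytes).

D0: mem[0x17..0x18] <- [ad 7c]
D1: mem[0x21..0x26] <- [b9 16 07 98 f1 fd]
D2: mem[0x0f..0x11] <- [49 85 ec]
D3: mem[0x01..0x04] <- [34 bf 06 44]
D4: mem[0x28..0x29] <- [b9 16]
D5: mem[0x00..0x01] <- [b9 16]
query mem[0x10]=0x85, mem[0x00]=0xb9, mem[0x26]=0xfd

MEM[0x10,0x00,0x26] = 85 b9 fd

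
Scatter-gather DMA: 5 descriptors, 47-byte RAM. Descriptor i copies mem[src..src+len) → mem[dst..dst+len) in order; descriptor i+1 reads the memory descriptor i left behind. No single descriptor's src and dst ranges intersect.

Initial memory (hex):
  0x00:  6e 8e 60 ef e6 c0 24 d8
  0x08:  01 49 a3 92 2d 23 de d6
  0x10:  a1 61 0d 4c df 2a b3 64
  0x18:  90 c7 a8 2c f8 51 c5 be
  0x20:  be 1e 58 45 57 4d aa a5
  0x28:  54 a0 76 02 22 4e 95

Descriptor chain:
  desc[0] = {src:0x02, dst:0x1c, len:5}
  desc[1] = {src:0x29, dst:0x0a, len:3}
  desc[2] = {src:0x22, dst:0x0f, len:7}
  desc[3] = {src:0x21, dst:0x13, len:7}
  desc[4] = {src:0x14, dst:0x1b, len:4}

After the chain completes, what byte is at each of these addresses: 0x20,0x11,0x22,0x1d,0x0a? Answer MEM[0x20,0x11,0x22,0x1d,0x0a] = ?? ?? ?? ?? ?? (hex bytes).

[0] 0x02->0x1c len=5 : 60 ef e6 c0 24
[1] 0x29->0x0a len=3 : a0 76 02
[2] 0x22->0x0f len=7 : 58 45 57 4d aa a5 54
[3] 0x21->0x13 len=7 : 1e 58 45 57 4d aa a5
[4] 0x14->0x1b len=4 : 58 45 57 4d
query mem[0x20]=0x24, mem[0x11]=0x57, mem[0x22]=0x58, mem[0x1d]=0x57, mem[0x0a]=0xa0

MEM[0x20,0x11,0x22,0x1d,0x0a] = 24 57 58 57 a0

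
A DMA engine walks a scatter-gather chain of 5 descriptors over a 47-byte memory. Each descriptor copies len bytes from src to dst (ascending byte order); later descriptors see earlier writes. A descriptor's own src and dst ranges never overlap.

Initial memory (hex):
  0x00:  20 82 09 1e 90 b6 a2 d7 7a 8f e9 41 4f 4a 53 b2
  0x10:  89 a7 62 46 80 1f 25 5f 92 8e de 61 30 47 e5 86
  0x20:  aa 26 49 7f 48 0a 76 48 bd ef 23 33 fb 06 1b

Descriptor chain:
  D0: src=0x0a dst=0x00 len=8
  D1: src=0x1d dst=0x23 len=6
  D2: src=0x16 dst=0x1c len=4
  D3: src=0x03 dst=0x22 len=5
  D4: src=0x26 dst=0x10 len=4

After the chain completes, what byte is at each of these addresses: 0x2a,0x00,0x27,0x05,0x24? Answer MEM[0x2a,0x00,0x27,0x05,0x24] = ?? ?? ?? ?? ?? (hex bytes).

MEM[0x2a,0x00,0x27,0x05,0x24] = 23 e9 26 b2 b2

#0 dst[0x00+8] := {0xe9,0x41,0x4f,0x4a,0x53,0xb2,0x89,0xa7}
#1 dst[0x23+6] := {0x47,0xe5,0x86,0xaa,0x26,0x49}
#2 dst[0x1c+4] := {0x25,0x5f,0x92,0x8e}
#3 dst[0x22+5] := {0x4a,0x53,0xb2,0x89,0xa7}
#4 dst[0x10+4] := {0xa7,0x26,0x49,0xef}
query mem[0x2a]=0x23, mem[0x00]=0xe9, mem[0x27]=0x26, mem[0x05]=0xb2, mem[0x24]=0xb2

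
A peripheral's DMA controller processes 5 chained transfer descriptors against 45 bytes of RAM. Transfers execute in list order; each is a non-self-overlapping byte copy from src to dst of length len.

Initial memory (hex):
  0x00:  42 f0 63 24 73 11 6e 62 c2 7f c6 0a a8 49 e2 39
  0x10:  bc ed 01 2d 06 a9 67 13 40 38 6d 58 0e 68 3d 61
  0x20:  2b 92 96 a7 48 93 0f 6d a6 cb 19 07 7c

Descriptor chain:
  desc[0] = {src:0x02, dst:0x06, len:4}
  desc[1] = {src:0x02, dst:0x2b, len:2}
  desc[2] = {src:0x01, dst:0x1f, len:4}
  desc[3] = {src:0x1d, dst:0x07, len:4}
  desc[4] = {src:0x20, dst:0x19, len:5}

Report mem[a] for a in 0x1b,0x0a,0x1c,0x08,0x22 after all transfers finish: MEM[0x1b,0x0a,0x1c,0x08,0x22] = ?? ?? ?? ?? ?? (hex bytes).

D0: mem[0x06..0x09] <- [63 24 73 11]
D1: mem[0x2b..0x2c] <- [63 24]
D2: mem[0x1f..0x22] <- [f0 63 24 73]
D3: mem[0x07..0x0a] <- [68 3d f0 63]
D4: mem[0x19..0x1d] <- [63 24 73 a7 48]
query mem[0x1b]=0x73, mem[0x0a]=0x63, mem[0x1c]=0xa7, mem[0x08]=0x3d, mem[0x22]=0x73

MEM[0x1b,0x0a,0x1c,0x08,0x22] = 73 63 a7 3d 73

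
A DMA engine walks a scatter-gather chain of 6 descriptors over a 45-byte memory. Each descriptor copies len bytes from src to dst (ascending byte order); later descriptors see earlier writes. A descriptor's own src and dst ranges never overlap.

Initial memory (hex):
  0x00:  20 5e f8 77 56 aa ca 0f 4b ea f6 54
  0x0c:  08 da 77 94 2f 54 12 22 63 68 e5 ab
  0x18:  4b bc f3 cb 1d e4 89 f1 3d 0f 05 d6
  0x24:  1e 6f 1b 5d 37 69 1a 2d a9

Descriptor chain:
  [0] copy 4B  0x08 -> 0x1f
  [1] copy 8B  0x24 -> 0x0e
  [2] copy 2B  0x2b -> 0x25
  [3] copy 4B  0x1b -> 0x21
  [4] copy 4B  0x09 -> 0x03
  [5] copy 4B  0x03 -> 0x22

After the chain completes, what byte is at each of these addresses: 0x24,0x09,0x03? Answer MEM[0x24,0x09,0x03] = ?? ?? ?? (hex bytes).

#0 dst[0x1f+4] := {0x4b,0xea,0xf6,0x54}
#1 dst[0x0e+8] := {0x1e,0x6f,0x1b,0x5d,0x37,0x69,0x1a,0x2d}
#2 dst[0x25+2] := {0x2d,0xa9}
#3 dst[0x21+4] := {0xcb,0x1d,0xe4,0x89}
#4 dst[0x03+4] := {0xea,0xf6,0x54,0x08}
#5 dst[0x22+4] := {0xea,0xf6,0x54,0x08}
query mem[0x24]=0x54, mem[0x09]=0xea, mem[0x03]=0xea

MEM[0x24,0x09,0x03] = 54 ea ea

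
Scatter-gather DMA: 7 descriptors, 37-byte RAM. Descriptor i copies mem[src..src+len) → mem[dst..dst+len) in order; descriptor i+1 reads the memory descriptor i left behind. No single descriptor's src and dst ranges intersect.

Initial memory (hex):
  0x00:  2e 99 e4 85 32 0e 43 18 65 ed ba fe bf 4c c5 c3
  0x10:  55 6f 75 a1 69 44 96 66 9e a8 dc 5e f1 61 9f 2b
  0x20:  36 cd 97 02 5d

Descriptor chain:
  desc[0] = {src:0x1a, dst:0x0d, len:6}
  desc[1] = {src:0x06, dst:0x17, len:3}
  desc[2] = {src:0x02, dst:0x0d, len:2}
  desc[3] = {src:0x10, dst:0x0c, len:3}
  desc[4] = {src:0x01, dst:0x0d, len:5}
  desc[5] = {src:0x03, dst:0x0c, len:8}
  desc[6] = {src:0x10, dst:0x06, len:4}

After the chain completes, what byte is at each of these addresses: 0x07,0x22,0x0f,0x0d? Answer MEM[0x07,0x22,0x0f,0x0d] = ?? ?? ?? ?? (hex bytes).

[0] 0x1a->0x0d len=6 : dc 5e f1 61 9f 2b
[1] 0x06->0x17 len=3 : 43 18 65
[2] 0x02->0x0d len=2 : e4 85
[3] 0x10->0x0c len=3 : 61 9f 2b
[4] 0x01->0x0d len=5 : 99 e4 85 32 0e
[5] 0x03->0x0c len=8 : 85 32 0e 43 18 65 ed ba
[6] 0x10->0x06 len=4 : 18 65 ed ba
query mem[0x07]=0x65, mem[0x22]=0x97, mem[0x0f]=0x43, mem[0x0d]=0x32

MEM[0x07,0x22,0x0f,0x0d] = 65 97 43 32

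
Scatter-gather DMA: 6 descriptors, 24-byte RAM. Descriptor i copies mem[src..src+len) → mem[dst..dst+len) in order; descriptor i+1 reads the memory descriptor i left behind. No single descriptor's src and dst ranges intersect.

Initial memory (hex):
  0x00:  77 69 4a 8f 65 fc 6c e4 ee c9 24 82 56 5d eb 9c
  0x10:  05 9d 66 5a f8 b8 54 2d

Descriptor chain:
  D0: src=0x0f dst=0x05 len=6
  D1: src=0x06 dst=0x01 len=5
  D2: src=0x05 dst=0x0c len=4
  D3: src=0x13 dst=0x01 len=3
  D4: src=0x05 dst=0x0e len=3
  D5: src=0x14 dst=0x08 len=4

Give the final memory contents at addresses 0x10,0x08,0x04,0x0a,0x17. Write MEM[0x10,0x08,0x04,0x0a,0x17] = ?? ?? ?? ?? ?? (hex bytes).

MEM[0x10,0x08,0x04,0x0a,0x17] = 9d f8 5a 54 2d

[0] 0x0f->0x05 len=6 : 9c 05 9d 66 5a f8
[1] 0x06->0x01 len=5 : 05 9d 66 5a f8
[2] 0x05->0x0c len=4 : f8 05 9d 66
[3] 0x13->0x01 len=3 : 5a f8 b8
[4] 0x05->0x0e len=3 : f8 05 9d
[5] 0x14->0x08 len=4 : f8 b8 54 2d
query mem[0x10]=0x9d, mem[0x08]=0xf8, mem[0x04]=0x5a, mem[0x0a]=0x54, mem[0x17]=0x2d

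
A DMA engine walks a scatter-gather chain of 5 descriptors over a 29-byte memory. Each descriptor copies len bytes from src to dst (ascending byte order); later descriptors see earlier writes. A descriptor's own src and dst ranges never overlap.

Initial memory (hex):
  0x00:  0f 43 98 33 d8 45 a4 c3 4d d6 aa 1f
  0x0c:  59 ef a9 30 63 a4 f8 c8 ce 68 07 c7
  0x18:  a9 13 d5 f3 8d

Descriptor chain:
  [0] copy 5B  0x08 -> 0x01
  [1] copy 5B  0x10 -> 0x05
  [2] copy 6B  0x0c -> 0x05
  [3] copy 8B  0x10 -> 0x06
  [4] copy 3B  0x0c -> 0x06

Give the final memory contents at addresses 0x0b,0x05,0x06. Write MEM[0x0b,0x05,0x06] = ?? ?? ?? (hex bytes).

D0: mem[0x01..0x05] <- [4d d6 aa 1f 59]
D1: mem[0x05..0x09] <- [63 a4 f8 c8 ce]
D2: mem[0x05..0x0a] <- [59 ef a9 30 63 a4]
D3: mem[0x06..0x0d] <- [63 a4 f8 c8 ce 68 07 c7]
D4: mem[0x06..0x08] <- [07 c7 a9]
query mem[0x0b]=0x68, mem[0x05]=0x59, mem[0x06]=0x07

MEM[0x0b,0x05,0x06] = 68 59 07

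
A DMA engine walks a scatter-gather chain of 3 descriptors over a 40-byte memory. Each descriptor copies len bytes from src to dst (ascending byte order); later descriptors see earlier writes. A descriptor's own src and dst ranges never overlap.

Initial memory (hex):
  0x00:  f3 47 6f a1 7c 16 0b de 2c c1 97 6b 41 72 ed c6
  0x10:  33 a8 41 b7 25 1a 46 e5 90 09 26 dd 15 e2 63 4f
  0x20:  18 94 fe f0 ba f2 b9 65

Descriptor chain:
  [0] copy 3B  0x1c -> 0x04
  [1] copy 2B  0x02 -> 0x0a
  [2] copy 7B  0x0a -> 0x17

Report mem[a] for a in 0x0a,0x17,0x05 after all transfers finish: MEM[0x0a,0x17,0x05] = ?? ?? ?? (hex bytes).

[0] 0x1c->0x04 len=3 : 15 e2 63
[1] 0x02->0x0a len=2 : 6f a1
[2] 0x0a->0x17 len=7 : 6f a1 41 72 ed c6 33
query mem[0x0a]=0x6f, mem[0x17]=0x6f, mem[0x05]=0xe2

MEM[0x0a,0x17,0x05] = 6f 6f e2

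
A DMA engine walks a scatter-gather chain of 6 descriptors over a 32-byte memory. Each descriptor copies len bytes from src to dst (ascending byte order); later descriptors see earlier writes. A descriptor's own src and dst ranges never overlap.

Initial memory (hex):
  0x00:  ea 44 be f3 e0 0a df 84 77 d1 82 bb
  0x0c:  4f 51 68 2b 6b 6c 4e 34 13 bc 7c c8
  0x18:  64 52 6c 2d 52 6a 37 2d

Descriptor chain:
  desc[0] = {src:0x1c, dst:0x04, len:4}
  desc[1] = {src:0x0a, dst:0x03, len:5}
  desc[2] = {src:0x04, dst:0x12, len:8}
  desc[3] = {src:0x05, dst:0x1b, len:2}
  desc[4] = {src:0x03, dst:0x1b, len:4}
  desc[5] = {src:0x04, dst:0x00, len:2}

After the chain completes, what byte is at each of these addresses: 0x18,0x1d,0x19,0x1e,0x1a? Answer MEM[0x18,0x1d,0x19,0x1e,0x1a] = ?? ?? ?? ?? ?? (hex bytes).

MEM[0x18,0x1d,0x19,0x1e,0x1a] = 82 4f bb 51 6c

[0] 0x1c->0x04 len=4 : 52 6a 37 2d
[1] 0x0a->0x03 len=5 : 82 bb 4f 51 68
[2] 0x04->0x12 len=8 : bb 4f 51 68 77 d1 82 bb
[3] 0x05->0x1b len=2 : 4f 51
[4] 0x03->0x1b len=4 : 82 bb 4f 51
[5] 0x04->0x00 len=2 : bb 4f
query mem[0x18]=0x82, mem[0x1d]=0x4f, mem[0x19]=0xbb, mem[0x1e]=0x51, mem[0x1a]=0x6c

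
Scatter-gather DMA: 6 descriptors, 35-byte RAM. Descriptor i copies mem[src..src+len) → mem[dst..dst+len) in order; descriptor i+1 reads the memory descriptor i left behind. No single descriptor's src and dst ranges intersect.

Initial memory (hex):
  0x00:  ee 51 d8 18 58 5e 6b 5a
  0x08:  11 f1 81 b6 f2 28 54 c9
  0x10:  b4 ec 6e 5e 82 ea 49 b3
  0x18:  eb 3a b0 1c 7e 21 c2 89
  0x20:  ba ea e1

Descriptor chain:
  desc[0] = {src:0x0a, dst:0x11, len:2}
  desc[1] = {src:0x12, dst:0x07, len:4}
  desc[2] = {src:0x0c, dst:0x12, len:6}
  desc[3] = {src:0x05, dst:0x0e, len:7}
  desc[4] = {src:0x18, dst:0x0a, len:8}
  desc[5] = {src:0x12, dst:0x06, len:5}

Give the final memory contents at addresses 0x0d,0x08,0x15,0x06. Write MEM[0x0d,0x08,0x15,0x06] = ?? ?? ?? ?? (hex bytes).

MEM[0x0d,0x08,0x15,0x06] = 1c b6 c9 82

[0] 0x0a->0x11 len=2 : 81 b6
[1] 0x12->0x07 len=4 : b6 5e 82 ea
[2] 0x0c->0x12 len=6 : f2 28 54 c9 b4 81
[3] 0x05->0x0e len=7 : 5e 6b b6 5e 82 ea b6
[4] 0x18->0x0a len=8 : eb 3a b0 1c 7e 21 c2 89
[5] 0x12->0x06 len=5 : 82 ea b6 c9 b4
query mem[0x0d]=0x1c, mem[0x08]=0xb6, mem[0x15]=0xc9, mem[0x06]=0x82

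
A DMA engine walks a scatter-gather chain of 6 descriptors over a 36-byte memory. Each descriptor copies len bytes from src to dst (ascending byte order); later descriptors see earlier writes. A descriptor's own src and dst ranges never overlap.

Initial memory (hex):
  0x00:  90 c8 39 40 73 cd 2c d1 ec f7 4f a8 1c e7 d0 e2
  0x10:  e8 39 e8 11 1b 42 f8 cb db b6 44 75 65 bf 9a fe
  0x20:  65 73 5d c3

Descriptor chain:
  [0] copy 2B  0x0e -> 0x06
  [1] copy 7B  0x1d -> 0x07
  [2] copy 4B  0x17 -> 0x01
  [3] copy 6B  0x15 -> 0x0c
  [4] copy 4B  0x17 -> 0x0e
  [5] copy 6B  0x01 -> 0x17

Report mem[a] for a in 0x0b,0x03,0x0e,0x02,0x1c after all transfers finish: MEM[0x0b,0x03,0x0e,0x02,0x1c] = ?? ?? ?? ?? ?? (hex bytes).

#0 dst[0x06+2] := {0xd0,0xe2}
#1 dst[0x07+7] := {0xbf,0x9a,0xfe,0x65,0x73,0x5d,0xc3}
#2 dst[0x01+4] := {0xcb,0xdb,0xb6,0x44}
#3 dst[0x0c+6] := {0x42,0xf8,0xcb,0xdb,0xb6,0x44}
#4 dst[0x0e+4] := {0xcb,0xdb,0xb6,0x44}
#5 dst[0x17+6] := {0xcb,0xdb,0xb6,0x44,0xcd,0xd0}
query mem[0x0b]=0x73, mem[0x03]=0xb6, mem[0x0e]=0xcb, mem[0x02]=0xdb, mem[0x1c]=0xd0

MEM[0x0b,0x03,0x0e,0x02,0x1c] = 73 b6 cb db d0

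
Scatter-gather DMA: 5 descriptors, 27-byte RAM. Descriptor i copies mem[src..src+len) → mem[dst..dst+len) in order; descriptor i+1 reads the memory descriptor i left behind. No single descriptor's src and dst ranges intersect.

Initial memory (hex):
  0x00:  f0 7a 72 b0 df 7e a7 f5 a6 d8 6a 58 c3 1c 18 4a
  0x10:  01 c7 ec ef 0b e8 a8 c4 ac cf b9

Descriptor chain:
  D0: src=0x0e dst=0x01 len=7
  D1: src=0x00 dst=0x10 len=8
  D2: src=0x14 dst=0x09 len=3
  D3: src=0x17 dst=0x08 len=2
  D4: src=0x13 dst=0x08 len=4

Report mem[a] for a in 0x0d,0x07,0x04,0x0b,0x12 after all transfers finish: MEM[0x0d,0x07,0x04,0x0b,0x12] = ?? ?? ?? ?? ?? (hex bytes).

MEM[0x0d,0x07,0x04,0x0b,0x12] = 1c 0b c7 ef 4a

[0] 0x0e->0x01 len=7 : 18 4a 01 c7 ec ef 0b
[1] 0x00->0x10 len=8 : f0 18 4a 01 c7 ec ef 0b
[2] 0x14->0x09 len=3 : c7 ec ef
[3] 0x17->0x08 len=2 : 0b ac
[4] 0x13->0x08 len=4 : 01 c7 ec ef
query mem[0x0d]=0x1c, mem[0x07]=0x0b, mem[0x04]=0xc7, mem[0x0b]=0xef, mem[0x12]=0x4a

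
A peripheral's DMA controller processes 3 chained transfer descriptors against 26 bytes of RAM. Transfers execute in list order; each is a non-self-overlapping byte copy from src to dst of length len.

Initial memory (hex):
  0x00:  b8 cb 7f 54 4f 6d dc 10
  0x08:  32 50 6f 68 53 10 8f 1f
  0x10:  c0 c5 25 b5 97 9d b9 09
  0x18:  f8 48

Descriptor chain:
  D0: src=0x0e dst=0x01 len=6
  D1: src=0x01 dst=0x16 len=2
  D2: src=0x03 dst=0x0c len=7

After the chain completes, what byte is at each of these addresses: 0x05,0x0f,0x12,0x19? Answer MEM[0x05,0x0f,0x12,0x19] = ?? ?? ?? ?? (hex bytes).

  after D0: wrote 6B at 0x01 = 8f1fc0c525b5
  after D1: wrote 2B at 0x16 = 8f1f
  after D2: wrote 7B at 0x0c = c0c525b5103250
query mem[0x05]=0x25, mem[0x0f]=0xb5, mem[0x12]=0x50, mem[0x19]=0x48

MEM[0x05,0x0f,0x12,0x19] = 25 b5 50 48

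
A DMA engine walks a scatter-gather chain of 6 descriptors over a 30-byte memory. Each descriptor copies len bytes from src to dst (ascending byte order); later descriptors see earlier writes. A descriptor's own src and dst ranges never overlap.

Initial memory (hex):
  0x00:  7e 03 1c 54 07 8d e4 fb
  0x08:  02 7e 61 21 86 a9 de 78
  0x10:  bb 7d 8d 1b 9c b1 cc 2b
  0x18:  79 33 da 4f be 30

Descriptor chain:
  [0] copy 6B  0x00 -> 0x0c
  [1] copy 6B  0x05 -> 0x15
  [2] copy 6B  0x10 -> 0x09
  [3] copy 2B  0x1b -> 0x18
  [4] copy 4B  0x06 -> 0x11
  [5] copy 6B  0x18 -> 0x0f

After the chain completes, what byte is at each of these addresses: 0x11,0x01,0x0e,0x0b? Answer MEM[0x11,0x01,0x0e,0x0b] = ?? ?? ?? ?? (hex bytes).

MEM[0x11,0x01,0x0e,0x0b] = 61 03 8d 8d

[0] 0x00->0x0c len=6 : 7e 03 1c 54 07 8d
[1] 0x05->0x15 len=6 : 8d e4 fb 02 7e 61
[2] 0x10->0x09 len=6 : 07 8d 8d 1b 9c 8d
[3] 0x1b->0x18 len=2 : 4f be
[4] 0x06->0x11 len=4 : e4 fb 02 07
[5] 0x18->0x0f len=6 : 4f be 61 4f be 30
query mem[0x11]=0x61, mem[0x01]=0x03, mem[0x0e]=0x8d, mem[0x0b]=0x8d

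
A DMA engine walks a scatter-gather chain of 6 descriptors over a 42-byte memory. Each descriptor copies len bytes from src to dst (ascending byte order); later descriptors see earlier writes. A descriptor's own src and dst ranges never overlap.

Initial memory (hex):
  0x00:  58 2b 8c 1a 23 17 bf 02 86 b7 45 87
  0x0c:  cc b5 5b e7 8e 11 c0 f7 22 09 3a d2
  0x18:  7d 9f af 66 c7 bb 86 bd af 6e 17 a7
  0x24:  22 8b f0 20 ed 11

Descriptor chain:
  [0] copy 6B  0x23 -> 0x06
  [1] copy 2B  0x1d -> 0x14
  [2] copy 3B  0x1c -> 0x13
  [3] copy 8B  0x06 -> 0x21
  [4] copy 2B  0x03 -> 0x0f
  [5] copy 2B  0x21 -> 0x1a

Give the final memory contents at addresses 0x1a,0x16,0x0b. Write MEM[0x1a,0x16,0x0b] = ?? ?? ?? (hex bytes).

#0 dst[0x06+6] := {0xa7,0x22,0x8b,0xf0,0x20,0xed}
#1 dst[0x14+2] := {0xbb,0x86}
#2 dst[0x13+3] := {0xc7,0xbb,0x86}
#3 dst[0x21+8] := {0xa7,0x22,0x8b,0xf0,0x20,0xed,0xcc,0xb5}
#4 dst[0x0f+2] := {0x1a,0x23}
#5 dst[0x1a+2] := {0xa7,0x22}
query mem[0x1a]=0xa7, mem[0x16]=0x3a, mem[0x0b]=0xed

MEM[0x1a,0x16,0x0b] = a7 3a ed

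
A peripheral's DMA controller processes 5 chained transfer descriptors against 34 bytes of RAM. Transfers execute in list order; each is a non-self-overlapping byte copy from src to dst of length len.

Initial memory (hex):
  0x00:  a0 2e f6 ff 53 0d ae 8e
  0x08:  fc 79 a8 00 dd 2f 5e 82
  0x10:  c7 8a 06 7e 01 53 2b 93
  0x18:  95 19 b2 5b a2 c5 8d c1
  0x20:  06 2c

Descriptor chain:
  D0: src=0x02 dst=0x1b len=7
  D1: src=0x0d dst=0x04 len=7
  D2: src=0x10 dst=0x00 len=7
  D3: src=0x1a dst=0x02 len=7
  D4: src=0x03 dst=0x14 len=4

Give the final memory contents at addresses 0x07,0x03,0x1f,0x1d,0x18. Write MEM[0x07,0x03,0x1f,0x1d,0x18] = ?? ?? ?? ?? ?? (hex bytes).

  after D0: wrote 7B at 0x1b = f6ff530dae8efc
  after D1: wrote 7B at 0x04 = 2f5e82c78a067e
  after D2: wrote 7B at 0x00 = c78a067e01532b
  after D3: wrote 7B at 0x02 = b2f6ff530dae8e
  after D4: wrote 4B at 0x14 = f6ff530d
query mem[0x07]=0xae, mem[0x03]=0xf6, mem[0x1f]=0xae, mem[0x1d]=0x53, mem[0x18]=0x95

MEM[0x07,0x03,0x1f,0x1d,0x18] = ae f6 ae 53 95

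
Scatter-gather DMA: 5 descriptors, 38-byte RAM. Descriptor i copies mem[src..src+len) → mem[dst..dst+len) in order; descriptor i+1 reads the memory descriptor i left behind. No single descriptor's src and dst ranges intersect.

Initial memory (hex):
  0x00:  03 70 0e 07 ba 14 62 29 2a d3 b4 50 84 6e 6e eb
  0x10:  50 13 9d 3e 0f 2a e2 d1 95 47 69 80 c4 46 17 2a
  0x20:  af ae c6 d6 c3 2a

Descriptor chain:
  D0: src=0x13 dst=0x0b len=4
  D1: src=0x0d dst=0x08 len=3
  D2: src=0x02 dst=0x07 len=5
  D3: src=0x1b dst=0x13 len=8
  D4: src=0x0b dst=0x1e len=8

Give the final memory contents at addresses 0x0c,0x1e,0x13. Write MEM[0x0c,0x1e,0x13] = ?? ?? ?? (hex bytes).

D0: mem[0x0b..0x0e] <- [3e 0f 2a e2]
D1: mem[0x08..0x0a] <- [2a e2 eb]
D2: mem[0x07..0x0b] <- [0e 07 ba 14 62]
D3: mem[0x13..0x1a] <- [80 c4 46 17 2a af ae c6]
D4: mem[0x1e..0x25] <- [62 0f 2a e2 eb 50 13 9d]
query mem[0x0c]=0x0f, mem[0x1e]=0x62, mem[0x13]=0x80

MEM[0x0c,0x1e,0x13] = 0f 62 80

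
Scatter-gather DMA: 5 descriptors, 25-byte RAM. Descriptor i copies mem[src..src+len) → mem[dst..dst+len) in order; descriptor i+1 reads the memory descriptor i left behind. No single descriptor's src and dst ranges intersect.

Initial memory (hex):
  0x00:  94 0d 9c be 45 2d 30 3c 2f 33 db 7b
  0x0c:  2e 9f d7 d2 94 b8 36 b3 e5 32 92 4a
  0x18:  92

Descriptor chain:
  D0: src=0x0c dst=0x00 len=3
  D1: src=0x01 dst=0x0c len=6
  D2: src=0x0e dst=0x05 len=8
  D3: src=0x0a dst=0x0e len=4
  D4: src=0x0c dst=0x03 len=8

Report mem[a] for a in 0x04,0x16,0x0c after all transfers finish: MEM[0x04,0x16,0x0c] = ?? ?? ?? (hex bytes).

[0] 0x0c->0x00 len=3 : 2e 9f d7
[1] 0x01->0x0c len=6 : 9f d7 be 45 2d 30
[2] 0x0e->0x05 len=8 : be 45 2d 30 36 b3 e5 32
[3] 0x0a->0x0e len=4 : b3 e5 32 d7
[4] 0x0c->0x03 len=8 : 32 d7 b3 e5 32 d7 36 b3
query mem[0x04]=0xd7, mem[0x16]=0x92, mem[0x0c]=0x32

MEM[0x04,0x16,0x0c] = d7 92 32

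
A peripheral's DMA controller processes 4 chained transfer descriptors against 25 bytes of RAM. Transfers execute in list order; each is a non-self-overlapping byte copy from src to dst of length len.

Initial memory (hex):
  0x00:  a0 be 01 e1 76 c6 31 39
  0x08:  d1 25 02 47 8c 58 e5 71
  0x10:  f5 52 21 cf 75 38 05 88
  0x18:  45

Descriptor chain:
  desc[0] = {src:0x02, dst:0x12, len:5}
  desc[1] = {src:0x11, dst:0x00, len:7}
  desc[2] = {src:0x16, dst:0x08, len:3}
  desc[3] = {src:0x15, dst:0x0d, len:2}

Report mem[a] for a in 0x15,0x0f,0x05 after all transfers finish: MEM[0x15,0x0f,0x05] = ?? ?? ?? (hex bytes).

MEM[0x15,0x0f,0x05] = c6 71 31

[0] 0x02->0x12 len=5 : 01 e1 76 c6 31
[1] 0x11->0x00 len=7 : 52 01 e1 76 c6 31 88
[2] 0x16->0x08 len=3 : 31 88 45
[3] 0x15->0x0d len=2 : c6 31
query mem[0x15]=0xc6, mem[0x0f]=0x71, mem[0x05]=0x31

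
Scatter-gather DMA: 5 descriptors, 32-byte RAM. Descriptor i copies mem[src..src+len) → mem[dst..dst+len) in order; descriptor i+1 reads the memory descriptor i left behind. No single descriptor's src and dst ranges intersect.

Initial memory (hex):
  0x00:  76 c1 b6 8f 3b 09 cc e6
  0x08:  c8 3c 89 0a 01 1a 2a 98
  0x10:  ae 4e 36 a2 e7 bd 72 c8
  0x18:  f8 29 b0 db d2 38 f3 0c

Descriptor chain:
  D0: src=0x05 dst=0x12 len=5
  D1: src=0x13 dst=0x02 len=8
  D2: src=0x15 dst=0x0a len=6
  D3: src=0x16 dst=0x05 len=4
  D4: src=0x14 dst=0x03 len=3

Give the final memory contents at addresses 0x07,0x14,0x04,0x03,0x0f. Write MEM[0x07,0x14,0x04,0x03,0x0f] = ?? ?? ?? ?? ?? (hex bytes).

  after D0: wrote 5B at 0x12 = 09cce6c83c
  after D1: wrote 8B at 0x02 = cce6c83cc8f829b0
  after D2: wrote 6B at 0x0a = c83cc8f829b0
  after D3: wrote 4B at 0x05 = 3cc8f829
  after D4: wrote 3B at 0x03 = e6c83c
query mem[0x07]=0xf8, mem[0x14]=0xe6, mem[0x04]=0xc8, mem[0x03]=0xe6, mem[0x0f]=0xb0

MEM[0x07,0x14,0x04,0x03,0x0f] = f8 e6 c8 e6 b0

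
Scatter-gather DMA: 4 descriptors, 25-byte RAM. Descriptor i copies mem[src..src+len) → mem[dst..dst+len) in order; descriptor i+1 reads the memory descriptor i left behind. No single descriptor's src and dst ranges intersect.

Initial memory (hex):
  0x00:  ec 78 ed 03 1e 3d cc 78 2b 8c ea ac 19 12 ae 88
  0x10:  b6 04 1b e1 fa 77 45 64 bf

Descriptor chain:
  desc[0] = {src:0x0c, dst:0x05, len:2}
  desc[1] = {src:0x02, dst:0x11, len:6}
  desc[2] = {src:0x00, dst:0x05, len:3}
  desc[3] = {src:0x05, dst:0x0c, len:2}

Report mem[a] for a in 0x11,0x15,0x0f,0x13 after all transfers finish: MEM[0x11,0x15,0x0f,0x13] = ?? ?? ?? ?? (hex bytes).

[0] 0x0c->0x05 len=2 : 19 12
[1] 0x02->0x11 len=6 : ed 03 1e 19 12 78
[2] 0x00->0x05 len=3 : ec 78 ed
[3] 0x05->0x0c len=2 : ec 78
query mem[0x11]=0xed, mem[0x15]=0x12, mem[0x0f]=0x88, mem[0x13]=0x1e

MEM[0x11,0x15,0x0f,0x13] = ed 12 88 1e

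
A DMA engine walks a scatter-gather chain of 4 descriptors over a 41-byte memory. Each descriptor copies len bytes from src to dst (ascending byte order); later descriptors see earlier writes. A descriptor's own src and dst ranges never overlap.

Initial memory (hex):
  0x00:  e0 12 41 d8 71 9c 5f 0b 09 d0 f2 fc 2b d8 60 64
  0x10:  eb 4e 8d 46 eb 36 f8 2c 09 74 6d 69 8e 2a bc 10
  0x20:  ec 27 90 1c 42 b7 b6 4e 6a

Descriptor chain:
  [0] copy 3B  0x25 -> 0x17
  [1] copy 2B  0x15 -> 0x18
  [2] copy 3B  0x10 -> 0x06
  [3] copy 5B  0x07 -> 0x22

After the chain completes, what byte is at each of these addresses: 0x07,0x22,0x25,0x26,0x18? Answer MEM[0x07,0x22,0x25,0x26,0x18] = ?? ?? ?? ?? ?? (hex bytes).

D0: mem[0x17..0x19] <- [b7 b6 4e]
D1: mem[0x18..0x19] <- [36 f8]
D2: mem[0x06..0x08] <- [eb 4e 8d]
D3: mem[0x22..0x26] <- [4e 8d d0 f2 fc]
query mem[0x07]=0x4e, mem[0x22]=0x4e, mem[0x25]=0xf2, mem[0x26]=0xfc, mem[0x18]=0x36

MEM[0x07,0x22,0x25,0x26,0x18] = 4e 4e f2 fc 36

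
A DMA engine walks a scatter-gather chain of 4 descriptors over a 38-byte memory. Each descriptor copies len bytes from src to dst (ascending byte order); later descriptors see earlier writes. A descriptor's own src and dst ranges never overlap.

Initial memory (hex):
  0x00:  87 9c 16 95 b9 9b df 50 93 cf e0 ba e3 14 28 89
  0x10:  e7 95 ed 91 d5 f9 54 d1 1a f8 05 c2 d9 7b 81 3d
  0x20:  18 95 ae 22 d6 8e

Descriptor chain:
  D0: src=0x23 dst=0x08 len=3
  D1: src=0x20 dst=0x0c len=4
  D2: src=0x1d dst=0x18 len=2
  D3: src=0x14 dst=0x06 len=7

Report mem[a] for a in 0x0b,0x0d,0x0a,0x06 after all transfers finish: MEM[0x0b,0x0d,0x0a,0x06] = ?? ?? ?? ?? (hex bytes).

MEM[0x0b,0x0d,0x0a,0x06] = 81 95 7b d5

#0 dst[0x08+3] := {0x22,0xd6,0x8e}
#1 dst[0x0c+4] := {0x18,0x95,0xae,0x22}
#2 dst[0x18+2] := {0x7b,0x81}
#3 dst[0x06+7] := {0xd5,0xf9,0x54,0xd1,0x7b,0x81,0x05}
query mem[0x0b]=0x81, mem[0x0d]=0x95, mem[0x0a]=0x7b, mem[0x06]=0xd5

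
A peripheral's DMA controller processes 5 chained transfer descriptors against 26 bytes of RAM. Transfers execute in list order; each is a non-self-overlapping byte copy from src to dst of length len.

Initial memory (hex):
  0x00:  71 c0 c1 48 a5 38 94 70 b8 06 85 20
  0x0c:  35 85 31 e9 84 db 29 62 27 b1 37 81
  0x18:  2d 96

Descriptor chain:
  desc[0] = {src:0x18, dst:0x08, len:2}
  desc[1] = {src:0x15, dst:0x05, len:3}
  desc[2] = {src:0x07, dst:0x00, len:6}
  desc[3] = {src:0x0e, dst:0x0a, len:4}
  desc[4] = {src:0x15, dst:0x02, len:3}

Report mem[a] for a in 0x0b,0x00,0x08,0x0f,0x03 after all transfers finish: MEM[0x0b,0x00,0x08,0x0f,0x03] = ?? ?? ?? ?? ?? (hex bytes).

[0] 0x18->0x08 len=2 : 2d 96
[1] 0x15->0x05 len=3 : b1 37 81
[2] 0x07->0x00 len=6 : 81 2d 96 85 20 35
[3] 0x0e->0x0a len=4 : 31 e9 84 db
[4] 0x15->0x02 len=3 : b1 37 81
query mem[0x0b]=0xe9, mem[0x00]=0x81, mem[0x08]=0x2d, mem[0x0f]=0xe9, mem[0x03]=0x37

MEM[0x0b,0x00,0x08,0x0f,0x03] = e9 81 2d e9 37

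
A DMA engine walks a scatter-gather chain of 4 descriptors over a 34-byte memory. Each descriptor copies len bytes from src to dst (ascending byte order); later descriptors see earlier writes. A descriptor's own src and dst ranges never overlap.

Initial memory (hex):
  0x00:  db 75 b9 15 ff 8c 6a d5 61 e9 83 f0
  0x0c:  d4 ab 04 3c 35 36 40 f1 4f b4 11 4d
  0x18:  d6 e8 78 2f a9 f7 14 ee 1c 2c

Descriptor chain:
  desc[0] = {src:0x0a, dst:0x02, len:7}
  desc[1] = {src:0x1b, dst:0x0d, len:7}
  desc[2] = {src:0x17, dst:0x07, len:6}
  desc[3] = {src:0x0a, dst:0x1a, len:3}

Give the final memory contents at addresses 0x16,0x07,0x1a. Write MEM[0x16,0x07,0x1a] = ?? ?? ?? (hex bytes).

MEM[0x16,0x07,0x1a] = 11 4d 78

  after D0: wrote 7B at 0x02 = 83f0d4ab043c35
  after D1: wrote 7B at 0x0d = 2fa9f714ee1c2c
  after D2: wrote 6B at 0x07 = 4dd6e8782fa9
  after D3: wrote 3B at 0x1a = 782fa9
query mem[0x16]=0x11, mem[0x07]=0x4d, mem[0x1a]=0x78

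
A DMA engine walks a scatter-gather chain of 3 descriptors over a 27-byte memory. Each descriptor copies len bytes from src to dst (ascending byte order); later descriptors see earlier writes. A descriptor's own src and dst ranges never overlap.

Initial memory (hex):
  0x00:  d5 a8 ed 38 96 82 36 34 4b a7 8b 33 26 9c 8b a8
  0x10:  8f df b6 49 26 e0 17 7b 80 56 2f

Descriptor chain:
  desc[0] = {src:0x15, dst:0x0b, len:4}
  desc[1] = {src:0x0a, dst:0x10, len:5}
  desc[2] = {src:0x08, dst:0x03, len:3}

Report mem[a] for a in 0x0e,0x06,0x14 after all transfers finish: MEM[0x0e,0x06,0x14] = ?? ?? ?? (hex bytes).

#0 dst[0x0b+4] := {0xe0,0x17,0x7b,0x80}
#1 dst[0x10+5] := {0x8b,0xe0,0x17,0x7b,0x80}
#2 dst[0x03+3] := {0x4b,0xa7,0x8b}
query mem[0x0e]=0x80, mem[0x06]=0x36, mem[0x14]=0x80

MEM[0x0e,0x06,0x14] = 80 36 80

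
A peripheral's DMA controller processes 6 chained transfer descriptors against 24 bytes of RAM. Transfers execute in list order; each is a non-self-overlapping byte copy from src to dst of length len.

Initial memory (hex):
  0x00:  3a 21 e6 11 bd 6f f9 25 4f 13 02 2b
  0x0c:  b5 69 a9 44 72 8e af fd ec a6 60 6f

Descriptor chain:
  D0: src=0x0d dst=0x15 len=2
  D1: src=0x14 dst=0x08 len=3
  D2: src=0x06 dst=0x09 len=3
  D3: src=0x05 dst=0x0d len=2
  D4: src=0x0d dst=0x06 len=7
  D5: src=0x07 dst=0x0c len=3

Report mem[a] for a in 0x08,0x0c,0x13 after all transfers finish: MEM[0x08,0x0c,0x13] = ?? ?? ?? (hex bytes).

D0: mem[0x15..0x16] <- [69 a9]
D1: mem[0x08..0x0a] <- [ec 69 a9]
D2: mem[0x09..0x0b] <- [f9 25 ec]
D3: mem[0x0d..0x0e] <- [6f f9]
D4: mem[0x06..0x0c] <- [6f f9 44 72 8e af fd]
D5: mem[0x0c..0x0e] <- [f9 44 72]
query mem[0x08]=0x44, mem[0x0c]=0xf9, mem[0x13]=0xfd

MEM[0x08,0x0c,0x13] = 44 f9 fd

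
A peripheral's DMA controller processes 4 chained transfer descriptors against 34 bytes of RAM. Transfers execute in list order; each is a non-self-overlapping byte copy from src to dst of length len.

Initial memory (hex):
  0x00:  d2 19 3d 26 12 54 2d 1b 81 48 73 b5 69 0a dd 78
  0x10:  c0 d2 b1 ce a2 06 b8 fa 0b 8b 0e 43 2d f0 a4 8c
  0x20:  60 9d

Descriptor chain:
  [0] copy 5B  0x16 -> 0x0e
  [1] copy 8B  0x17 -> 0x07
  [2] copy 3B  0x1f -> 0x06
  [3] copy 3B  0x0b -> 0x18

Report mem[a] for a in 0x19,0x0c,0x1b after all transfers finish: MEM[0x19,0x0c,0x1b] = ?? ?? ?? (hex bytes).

MEM[0x19,0x0c,0x1b] = 2d 2d 43

[0] 0x16->0x0e len=5 : b8 fa 0b 8b 0e
[1] 0x17->0x07 len=8 : fa 0b 8b 0e 43 2d f0 a4
[2] 0x1f->0x06 len=3 : 8c 60 9d
[3] 0x0b->0x18 len=3 : 43 2d f0
query mem[0x19]=0x2d, mem[0x0c]=0x2d, mem[0x1b]=0x43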